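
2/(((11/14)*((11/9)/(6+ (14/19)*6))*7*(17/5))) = 3240/3553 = 0.91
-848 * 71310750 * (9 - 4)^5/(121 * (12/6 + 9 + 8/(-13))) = -150392123507.81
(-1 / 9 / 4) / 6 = -1 / 216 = -0.00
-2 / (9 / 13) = -26 / 9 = -2.89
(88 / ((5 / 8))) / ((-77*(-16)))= 4 / 35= 0.11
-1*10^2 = -100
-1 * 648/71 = -648/71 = -9.13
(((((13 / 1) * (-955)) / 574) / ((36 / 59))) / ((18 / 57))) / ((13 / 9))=-77.71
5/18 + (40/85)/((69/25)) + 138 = 974399/7038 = 138.45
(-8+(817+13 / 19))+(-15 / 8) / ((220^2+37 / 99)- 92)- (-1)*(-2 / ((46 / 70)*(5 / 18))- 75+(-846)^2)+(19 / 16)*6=2994697940687817 / 4179930346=716446.85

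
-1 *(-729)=729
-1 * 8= -8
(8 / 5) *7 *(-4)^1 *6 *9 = -12096 / 5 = -2419.20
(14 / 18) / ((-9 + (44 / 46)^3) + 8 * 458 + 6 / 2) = 85169 / 400657806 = 0.00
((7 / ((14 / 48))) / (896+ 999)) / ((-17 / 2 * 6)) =-8 / 32215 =-0.00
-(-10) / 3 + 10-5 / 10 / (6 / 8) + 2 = 44 / 3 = 14.67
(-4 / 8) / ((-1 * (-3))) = -1 / 6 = -0.17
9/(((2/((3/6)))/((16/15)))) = 12/5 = 2.40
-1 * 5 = -5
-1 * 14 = -14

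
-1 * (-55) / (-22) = -5 / 2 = -2.50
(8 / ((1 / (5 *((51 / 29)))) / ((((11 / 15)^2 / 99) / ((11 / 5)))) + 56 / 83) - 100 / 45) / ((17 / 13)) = -15823964 / 10088973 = -1.57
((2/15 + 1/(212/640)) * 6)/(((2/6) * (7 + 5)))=1253/265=4.73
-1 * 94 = -94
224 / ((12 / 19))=1064 / 3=354.67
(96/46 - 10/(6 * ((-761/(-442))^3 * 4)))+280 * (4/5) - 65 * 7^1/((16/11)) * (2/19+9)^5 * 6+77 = -70755107138983465472645639/602366835358066488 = -117461823.90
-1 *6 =-6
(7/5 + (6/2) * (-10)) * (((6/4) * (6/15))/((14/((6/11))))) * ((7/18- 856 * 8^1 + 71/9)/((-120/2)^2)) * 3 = 320099/84000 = 3.81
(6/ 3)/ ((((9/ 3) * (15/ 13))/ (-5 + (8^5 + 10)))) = 852098/ 45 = 18935.51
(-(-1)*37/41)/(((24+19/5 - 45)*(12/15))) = -0.07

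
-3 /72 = -1 /24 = -0.04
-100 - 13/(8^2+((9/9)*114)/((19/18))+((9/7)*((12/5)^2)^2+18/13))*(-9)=-1222081825/12287362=-99.46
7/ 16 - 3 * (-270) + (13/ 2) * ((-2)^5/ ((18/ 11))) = 98399/ 144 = 683.33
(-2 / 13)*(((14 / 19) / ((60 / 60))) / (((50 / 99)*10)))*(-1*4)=2772 / 30875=0.09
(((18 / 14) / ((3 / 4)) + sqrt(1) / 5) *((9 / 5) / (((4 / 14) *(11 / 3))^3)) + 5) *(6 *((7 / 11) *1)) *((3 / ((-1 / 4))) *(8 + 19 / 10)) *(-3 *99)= 32589324621 / 30250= 1077333.05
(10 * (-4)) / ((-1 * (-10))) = -4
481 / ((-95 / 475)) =-2405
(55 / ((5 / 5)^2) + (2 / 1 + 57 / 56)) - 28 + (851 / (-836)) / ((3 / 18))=279845 / 11704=23.91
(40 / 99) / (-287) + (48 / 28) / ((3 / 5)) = 81140 / 28413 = 2.86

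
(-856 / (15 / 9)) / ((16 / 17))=-5457 / 10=-545.70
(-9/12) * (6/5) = -9/10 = -0.90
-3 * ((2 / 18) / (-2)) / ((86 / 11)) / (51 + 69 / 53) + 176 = 22885685 / 130032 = 176.00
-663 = -663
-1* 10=-10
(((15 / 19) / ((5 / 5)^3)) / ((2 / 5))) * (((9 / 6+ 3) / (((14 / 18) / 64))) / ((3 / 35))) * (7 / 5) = 226800 / 19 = 11936.84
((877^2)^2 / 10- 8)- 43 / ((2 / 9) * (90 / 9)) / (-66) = 59155941856.39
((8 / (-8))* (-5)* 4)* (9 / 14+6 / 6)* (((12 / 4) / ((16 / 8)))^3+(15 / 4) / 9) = 1495 / 12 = 124.58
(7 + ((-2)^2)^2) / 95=23 / 95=0.24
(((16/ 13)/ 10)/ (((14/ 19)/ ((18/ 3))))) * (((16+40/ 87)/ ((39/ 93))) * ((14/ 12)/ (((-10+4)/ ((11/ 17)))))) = -18555856/ 3749265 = -4.95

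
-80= -80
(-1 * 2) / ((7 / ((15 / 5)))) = -6 / 7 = -0.86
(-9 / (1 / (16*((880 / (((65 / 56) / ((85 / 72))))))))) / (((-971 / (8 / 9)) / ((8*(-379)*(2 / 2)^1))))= -357736.87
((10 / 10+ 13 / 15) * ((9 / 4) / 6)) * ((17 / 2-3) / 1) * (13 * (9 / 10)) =9009 / 200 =45.04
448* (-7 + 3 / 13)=-39424 / 13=-3032.62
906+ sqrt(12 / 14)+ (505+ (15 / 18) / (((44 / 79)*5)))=sqrt(42) / 7+ 372583 / 264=1412.23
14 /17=0.82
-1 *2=-2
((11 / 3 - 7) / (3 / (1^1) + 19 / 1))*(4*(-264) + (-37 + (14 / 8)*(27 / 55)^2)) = 13220197 / 79860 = 165.54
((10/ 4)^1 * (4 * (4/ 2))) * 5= 100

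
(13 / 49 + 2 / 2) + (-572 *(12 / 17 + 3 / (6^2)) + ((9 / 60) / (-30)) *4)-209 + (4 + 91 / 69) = -626372109 / 957950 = -653.87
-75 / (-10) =15 / 2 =7.50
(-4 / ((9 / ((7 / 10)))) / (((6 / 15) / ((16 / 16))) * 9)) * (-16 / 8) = 14 / 81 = 0.17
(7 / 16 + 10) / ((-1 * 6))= -167 / 96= -1.74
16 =16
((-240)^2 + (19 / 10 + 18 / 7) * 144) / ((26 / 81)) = 82560708 / 455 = 181452.11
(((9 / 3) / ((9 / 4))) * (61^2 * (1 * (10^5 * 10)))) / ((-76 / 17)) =-63257000000 / 57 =-1109771929.82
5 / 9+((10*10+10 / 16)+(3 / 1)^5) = 24781 / 72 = 344.18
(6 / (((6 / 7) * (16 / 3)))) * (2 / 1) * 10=105 / 4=26.25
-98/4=-24.50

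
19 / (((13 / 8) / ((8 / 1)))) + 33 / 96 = 39055 / 416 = 93.88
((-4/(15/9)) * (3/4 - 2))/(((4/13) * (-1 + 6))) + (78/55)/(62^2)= 412347/211420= 1.95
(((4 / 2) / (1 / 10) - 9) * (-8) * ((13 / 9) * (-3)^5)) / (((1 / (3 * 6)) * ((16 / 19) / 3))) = 1980693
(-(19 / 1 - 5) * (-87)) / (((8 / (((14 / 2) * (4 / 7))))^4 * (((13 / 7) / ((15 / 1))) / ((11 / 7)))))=100485 / 104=966.20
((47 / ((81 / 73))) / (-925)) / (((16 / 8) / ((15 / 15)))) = -3431 / 149850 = -0.02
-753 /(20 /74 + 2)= -9287 /28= -331.68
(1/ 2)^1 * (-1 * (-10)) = 5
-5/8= -0.62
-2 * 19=-38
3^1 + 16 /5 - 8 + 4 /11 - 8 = -519 /55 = -9.44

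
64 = 64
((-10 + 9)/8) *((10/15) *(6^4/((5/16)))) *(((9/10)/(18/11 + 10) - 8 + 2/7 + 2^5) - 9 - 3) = -4272.67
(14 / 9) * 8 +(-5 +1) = 76 / 9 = 8.44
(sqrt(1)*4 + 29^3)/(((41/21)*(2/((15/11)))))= 7683795/902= 8518.62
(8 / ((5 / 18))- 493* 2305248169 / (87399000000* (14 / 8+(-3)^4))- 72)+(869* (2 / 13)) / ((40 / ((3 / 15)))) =-308735940054817 / 7232267250000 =-42.69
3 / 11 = 0.27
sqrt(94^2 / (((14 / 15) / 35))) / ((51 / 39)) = 3055 * sqrt(6) / 17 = 440.19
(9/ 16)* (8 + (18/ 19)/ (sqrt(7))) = 4.70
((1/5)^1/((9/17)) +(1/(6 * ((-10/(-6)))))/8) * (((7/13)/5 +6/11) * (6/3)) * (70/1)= 918589/25740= 35.69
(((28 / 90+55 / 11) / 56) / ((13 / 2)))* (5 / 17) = 239 / 55692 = 0.00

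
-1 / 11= -0.09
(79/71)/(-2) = -79/142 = -0.56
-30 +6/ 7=-29.14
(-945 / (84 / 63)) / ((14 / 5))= -2025 / 8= -253.12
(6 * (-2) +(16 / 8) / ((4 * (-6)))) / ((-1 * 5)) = 29 / 12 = 2.42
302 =302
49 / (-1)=-49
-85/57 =-1.49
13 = 13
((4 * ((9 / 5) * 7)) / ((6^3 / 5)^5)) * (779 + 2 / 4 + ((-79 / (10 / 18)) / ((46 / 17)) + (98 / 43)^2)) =136219134625 / 555432134418432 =0.00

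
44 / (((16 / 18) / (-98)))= -4851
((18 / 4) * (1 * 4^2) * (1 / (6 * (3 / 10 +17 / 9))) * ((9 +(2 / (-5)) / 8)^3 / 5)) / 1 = 154854153 / 197000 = 786.06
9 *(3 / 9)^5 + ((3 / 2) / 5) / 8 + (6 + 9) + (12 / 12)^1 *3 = 39041 / 2160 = 18.07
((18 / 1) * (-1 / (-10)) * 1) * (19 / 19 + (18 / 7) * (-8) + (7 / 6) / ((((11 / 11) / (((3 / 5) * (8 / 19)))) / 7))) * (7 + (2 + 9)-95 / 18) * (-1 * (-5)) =-2666247 / 1330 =-2004.70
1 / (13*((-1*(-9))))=1 / 117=0.01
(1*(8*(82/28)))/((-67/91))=-2132/67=-31.82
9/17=0.53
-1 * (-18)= 18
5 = 5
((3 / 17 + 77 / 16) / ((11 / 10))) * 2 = 6785 / 748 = 9.07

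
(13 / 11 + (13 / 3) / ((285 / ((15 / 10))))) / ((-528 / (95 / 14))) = -1079 / 69696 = -0.02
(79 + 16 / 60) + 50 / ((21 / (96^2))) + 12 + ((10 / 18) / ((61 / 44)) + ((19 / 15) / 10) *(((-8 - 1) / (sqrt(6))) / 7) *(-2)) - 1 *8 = 19 *sqrt(6) / 350 + 423239669 / 19215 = 22026.66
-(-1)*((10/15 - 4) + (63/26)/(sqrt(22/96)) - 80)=-78.27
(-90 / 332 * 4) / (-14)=45 / 581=0.08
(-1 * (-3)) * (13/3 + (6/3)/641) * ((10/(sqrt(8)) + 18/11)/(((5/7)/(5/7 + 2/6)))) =100068/3205 + 91729 * sqrt(2)/1923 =98.68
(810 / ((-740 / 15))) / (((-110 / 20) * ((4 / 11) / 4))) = 1215 / 37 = 32.84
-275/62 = -4.44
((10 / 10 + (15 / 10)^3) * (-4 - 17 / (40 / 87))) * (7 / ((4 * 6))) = -80311 / 1536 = -52.29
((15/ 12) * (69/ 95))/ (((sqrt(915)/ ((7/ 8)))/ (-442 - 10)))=-18193 * sqrt(915)/ 46360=-11.87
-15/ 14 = -1.07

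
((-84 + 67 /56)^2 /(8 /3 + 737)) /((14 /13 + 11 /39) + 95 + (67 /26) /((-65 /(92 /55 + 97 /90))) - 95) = 26980957285425 /3638154917264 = 7.42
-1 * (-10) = 10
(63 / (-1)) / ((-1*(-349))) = -63 / 349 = -0.18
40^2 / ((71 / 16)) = 25600 / 71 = 360.56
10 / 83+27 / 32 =2561 / 2656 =0.96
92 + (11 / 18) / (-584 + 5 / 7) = 6761371 / 73494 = 92.00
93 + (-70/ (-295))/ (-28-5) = 181057/ 1947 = 92.99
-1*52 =-52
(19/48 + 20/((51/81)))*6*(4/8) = 26243/272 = 96.48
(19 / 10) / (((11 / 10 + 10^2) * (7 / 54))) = 342 / 2359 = 0.14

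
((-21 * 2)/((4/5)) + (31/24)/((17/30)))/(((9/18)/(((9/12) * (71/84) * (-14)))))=242465/272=891.42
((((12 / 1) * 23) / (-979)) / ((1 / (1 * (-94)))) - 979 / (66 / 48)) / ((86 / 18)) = -6039936 / 42097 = -143.48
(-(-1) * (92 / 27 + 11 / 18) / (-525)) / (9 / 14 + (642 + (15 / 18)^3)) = -868 / 72941325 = -0.00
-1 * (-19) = 19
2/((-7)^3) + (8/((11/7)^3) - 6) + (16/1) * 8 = 56635556/456533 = 124.06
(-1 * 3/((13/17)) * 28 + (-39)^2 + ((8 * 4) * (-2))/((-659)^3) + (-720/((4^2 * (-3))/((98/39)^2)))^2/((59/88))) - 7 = 64168709899506663686/4340344225875489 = 14784.24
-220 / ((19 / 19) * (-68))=55 / 17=3.24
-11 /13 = -0.85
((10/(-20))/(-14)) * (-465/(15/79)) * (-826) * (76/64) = 2745329/32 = 85791.53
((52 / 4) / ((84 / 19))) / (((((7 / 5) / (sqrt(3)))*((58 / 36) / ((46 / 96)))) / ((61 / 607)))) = 1732705*sqrt(3) / 27601504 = 0.11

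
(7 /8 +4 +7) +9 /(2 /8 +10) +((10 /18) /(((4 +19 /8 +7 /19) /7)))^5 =2192060972673221467 /171029820321225000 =12.82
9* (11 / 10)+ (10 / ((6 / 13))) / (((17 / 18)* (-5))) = 903 / 170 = 5.31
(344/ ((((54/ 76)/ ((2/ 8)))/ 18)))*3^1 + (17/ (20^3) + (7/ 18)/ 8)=470595653/ 72000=6536.05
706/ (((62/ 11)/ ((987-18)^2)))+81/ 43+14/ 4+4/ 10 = 1567773869187/ 13330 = 117612443.30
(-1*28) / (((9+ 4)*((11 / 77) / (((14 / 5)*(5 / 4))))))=-686 / 13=-52.77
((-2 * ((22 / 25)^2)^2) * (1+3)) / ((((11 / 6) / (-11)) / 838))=24122.15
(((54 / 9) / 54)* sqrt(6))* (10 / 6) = 5* sqrt(6) / 27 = 0.45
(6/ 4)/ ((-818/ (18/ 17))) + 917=12751775/ 13906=917.00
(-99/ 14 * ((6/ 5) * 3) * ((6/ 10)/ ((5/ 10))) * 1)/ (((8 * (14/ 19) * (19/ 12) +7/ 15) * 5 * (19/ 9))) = -48114/ 162925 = -0.30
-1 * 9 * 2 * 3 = -54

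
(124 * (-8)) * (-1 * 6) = 5952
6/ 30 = 0.20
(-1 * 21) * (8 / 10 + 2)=-294 / 5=-58.80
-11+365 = 354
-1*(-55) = 55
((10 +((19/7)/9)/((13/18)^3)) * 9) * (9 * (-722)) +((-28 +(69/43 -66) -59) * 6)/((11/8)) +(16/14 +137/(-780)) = -275970587562223/436456020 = -632298.73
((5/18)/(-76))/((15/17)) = -17/4104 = -0.00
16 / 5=3.20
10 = 10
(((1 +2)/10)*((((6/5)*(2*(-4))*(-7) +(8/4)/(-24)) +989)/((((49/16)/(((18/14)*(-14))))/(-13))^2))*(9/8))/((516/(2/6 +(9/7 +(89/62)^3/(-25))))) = 162881354080281213/26912481863750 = 6052.26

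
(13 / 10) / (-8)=-13 / 80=-0.16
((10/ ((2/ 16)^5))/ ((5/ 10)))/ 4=163840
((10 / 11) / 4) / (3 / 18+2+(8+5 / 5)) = 15 / 737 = 0.02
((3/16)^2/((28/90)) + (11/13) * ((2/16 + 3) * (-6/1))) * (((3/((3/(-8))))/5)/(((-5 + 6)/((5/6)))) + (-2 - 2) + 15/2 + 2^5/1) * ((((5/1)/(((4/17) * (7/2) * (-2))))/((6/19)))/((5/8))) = 8278.13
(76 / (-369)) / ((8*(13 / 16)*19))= -8 / 4797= -0.00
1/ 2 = 0.50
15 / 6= 2.50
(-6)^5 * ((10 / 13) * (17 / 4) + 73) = -7709904 / 13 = -593069.54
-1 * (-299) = 299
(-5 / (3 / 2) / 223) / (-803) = 10 / 537207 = 0.00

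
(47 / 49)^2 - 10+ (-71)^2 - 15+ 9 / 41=5017.14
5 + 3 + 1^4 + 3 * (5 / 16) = 159 / 16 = 9.94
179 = 179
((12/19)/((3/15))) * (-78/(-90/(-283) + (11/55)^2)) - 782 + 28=-69398758/48127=-1441.99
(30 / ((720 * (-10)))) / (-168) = 1 / 40320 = 0.00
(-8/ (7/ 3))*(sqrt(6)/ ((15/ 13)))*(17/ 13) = -136*sqrt(6)/ 35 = -9.52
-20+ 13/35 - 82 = -3557/35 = -101.63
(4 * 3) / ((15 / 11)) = 44 / 5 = 8.80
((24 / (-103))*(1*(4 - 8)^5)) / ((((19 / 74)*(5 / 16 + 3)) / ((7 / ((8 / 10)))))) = 254607360 / 103721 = 2454.73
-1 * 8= -8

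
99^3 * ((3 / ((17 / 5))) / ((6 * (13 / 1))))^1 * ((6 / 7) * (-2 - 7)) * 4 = -523961460 / 1547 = -338695.19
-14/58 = -7/29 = -0.24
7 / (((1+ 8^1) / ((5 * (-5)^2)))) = 875 / 9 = 97.22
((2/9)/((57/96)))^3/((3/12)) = 1048576/5000211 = 0.21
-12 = -12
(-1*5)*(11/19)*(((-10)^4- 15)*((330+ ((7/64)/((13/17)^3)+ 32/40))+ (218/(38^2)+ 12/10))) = -9265805978300025/964430272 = -9607543.69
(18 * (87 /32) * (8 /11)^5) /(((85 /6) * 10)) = 4810752 /68446675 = 0.07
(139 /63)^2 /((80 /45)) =19321 /7056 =2.74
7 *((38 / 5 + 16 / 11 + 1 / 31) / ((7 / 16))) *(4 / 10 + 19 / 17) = 31977552 / 144925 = 220.65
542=542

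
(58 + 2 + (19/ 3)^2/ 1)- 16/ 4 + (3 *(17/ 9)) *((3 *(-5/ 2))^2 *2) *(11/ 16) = 153905/ 288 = 534.39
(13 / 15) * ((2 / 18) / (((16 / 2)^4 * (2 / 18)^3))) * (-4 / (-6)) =117 / 10240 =0.01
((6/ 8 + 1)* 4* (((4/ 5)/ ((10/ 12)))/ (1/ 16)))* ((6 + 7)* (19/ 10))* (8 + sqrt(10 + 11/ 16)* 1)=248976* sqrt(19)/ 125 + 2655744/ 125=29928.04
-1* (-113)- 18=95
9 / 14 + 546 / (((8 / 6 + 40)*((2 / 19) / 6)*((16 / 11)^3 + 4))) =145857897 / 1362760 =107.03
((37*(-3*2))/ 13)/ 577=-222/ 7501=-0.03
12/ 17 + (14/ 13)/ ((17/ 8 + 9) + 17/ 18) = 152700/ 192049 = 0.80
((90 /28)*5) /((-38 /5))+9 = 3663 /532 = 6.89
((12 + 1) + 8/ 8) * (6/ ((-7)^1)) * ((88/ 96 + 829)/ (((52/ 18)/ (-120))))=5377860/ 13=413681.54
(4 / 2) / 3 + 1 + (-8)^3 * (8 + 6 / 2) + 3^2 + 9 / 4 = -67429 / 12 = -5619.08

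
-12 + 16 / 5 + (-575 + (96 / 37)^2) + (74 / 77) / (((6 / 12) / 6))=-298074027 / 527065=-565.54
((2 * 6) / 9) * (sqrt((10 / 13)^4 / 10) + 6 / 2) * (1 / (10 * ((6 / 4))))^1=8 * sqrt(10) / 1521 + 4 / 15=0.28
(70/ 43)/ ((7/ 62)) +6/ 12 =1283/ 86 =14.92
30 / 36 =5 / 6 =0.83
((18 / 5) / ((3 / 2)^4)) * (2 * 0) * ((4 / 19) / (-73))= 0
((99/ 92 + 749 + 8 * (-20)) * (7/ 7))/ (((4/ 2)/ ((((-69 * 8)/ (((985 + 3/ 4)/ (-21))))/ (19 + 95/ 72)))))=140711904/ 824087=170.75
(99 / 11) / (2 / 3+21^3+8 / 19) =0.00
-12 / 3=-4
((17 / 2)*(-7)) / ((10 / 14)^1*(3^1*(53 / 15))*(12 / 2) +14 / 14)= -833 / 650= -1.28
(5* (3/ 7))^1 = 15/ 7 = 2.14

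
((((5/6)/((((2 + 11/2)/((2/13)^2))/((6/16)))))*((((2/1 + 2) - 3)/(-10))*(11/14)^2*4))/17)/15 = -121/126699300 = -0.00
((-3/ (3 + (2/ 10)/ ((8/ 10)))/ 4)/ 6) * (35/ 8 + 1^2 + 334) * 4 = -2715/ 52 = -52.21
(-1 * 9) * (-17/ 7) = 21.86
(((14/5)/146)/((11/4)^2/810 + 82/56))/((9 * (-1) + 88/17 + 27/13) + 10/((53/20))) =82646928/12872320169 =0.01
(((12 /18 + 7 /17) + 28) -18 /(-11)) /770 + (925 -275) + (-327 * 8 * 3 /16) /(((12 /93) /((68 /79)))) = -44739208223 /17062815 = -2622.03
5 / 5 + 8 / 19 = 27 / 19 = 1.42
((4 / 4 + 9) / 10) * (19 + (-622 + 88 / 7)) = -590.43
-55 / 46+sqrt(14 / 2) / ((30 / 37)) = -55 / 46+37 * sqrt(7) / 30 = 2.07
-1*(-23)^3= 12167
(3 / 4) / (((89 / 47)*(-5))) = -141 / 1780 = -0.08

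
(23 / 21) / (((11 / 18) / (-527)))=-72726 / 77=-944.49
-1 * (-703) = 703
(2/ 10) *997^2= 994009/ 5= 198801.80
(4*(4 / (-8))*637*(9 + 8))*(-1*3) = 64974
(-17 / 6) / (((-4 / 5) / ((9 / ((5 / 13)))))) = 663 / 8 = 82.88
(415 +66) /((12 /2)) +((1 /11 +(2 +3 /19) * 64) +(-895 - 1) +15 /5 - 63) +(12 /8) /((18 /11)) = -1847695 /2508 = -736.72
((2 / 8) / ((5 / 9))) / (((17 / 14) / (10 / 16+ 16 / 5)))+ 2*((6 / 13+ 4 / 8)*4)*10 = 407371 / 5200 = 78.34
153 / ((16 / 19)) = 2907 / 16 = 181.69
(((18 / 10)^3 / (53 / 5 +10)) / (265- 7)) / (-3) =-81 / 221450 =-0.00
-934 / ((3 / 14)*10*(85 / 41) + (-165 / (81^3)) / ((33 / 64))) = -142457011578 / 677495435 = -210.27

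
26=26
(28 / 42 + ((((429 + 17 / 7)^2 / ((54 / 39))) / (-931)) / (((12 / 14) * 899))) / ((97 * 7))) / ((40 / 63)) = 35788202263 / 34098117060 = 1.05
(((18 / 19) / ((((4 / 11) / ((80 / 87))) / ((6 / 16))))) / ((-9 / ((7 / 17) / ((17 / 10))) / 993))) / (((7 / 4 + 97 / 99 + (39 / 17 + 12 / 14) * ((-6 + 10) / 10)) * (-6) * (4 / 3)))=1324686825 / 1761361313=0.75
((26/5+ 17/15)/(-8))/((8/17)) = -1.68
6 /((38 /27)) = 81 /19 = 4.26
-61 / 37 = -1.65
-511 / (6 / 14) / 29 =-3577 / 87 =-41.11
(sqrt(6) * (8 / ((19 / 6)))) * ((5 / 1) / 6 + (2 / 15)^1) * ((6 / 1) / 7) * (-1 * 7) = -1392 * sqrt(6) / 95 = -35.89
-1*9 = -9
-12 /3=-4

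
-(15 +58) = -73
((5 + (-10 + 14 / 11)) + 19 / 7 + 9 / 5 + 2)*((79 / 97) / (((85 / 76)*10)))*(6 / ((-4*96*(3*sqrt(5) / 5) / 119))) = -1610573*sqrt(5) / 12804000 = -0.28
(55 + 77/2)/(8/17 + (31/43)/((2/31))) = 136697/17025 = 8.03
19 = 19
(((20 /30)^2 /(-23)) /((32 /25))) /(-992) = 25 /1642752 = 0.00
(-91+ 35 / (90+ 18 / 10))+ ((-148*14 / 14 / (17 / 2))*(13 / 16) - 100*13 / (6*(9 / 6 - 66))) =-4002925 / 39474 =-101.41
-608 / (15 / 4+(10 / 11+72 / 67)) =-1792384 / 16903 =-106.04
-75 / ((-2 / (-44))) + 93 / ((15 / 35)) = -1433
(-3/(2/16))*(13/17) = -312/17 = -18.35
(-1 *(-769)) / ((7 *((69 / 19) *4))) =14611 / 1932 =7.56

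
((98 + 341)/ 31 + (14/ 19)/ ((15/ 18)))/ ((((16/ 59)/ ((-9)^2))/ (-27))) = -5717323197/ 47120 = -121335.38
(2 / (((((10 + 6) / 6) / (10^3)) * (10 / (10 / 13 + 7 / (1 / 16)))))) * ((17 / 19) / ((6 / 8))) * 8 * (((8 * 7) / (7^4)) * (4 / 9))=638003200 / 762489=836.74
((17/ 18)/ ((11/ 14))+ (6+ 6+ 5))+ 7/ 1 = 25.20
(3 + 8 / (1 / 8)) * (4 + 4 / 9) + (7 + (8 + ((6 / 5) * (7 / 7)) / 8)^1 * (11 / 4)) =235577 / 720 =327.19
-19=-19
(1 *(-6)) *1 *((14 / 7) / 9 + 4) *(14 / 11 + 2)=-912 / 11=-82.91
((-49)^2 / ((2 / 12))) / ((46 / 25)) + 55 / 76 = 13686965 / 1748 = 7830.07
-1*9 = -9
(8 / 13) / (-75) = -8 / 975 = -0.01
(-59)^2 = 3481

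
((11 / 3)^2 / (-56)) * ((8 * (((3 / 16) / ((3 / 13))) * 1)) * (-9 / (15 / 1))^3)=4719 / 14000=0.34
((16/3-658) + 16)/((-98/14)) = 1910/21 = 90.95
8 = 8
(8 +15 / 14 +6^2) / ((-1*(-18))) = 631 / 252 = 2.50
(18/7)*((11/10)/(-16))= -0.18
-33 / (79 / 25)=-825 / 79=-10.44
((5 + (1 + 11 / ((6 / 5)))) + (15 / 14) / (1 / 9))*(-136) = -70856 / 21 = -3374.10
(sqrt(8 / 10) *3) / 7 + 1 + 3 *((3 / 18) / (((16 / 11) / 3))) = 6 *sqrt(5) / 35 + 65 / 32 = 2.41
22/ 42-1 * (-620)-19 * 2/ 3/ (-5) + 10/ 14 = 21832/ 35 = 623.77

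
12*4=48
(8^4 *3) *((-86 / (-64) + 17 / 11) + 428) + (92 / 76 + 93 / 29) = 32091606806 / 6061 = 5294770.96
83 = 83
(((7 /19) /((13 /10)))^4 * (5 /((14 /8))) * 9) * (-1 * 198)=-122245200000 /3722098081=-32.84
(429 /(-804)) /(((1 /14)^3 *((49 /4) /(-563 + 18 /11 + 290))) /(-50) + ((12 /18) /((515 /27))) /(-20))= 123104982000 /403114009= 305.39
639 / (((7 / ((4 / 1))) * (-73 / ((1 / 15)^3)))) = -284 / 191625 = -0.00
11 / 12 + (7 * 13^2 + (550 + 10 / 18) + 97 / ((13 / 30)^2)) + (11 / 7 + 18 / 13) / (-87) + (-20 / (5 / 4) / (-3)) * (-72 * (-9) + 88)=7628100607 / 1235052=6176.34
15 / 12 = 5 / 4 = 1.25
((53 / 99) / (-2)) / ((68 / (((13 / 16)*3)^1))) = -689 / 71808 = -0.01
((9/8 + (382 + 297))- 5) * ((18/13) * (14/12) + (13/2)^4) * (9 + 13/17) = 166594963007/14144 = 11778490.03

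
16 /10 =8 /5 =1.60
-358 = -358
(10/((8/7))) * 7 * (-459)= -28113.75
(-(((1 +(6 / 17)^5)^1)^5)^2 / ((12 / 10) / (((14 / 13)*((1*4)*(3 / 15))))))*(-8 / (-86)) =-3938980262422053504185705767742012543536909173456090047271154288 / 55844336007810214424519045283646353948623191322608349227581846573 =-0.07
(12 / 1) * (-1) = -12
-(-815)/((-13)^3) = -815/2197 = -0.37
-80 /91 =-0.88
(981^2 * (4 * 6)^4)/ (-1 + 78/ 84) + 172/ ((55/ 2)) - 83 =-245851978018941/ 55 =-4470035963980.75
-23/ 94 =-0.24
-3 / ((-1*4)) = 3 / 4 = 0.75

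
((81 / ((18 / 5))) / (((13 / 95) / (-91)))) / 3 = -9975 / 2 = -4987.50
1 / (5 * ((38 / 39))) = 39 / 190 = 0.21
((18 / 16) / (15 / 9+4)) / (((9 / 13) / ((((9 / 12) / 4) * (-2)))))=-117 / 1088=-0.11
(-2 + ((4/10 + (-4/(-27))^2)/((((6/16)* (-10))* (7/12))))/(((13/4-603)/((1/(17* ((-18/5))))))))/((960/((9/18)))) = -9365228813/8990596036800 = -0.00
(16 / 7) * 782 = 12512 / 7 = 1787.43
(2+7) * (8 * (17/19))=1224/19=64.42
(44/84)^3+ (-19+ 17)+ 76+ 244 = 318.14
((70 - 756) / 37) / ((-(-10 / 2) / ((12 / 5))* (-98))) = 84 / 925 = 0.09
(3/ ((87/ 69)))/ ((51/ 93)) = 2139/ 493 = 4.34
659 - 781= -122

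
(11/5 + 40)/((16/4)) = 211/20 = 10.55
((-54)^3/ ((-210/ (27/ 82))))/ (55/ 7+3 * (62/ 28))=708588/ 41615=17.03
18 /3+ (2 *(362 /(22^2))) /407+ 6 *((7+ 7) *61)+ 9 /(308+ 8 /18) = 701325108823 /136709672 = 5130.03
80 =80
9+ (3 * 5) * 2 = 39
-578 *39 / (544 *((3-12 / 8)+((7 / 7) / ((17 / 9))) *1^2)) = -3757 / 184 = -20.42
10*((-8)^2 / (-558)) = -320 / 279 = -1.15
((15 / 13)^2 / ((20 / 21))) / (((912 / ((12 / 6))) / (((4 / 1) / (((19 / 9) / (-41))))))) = -116235 / 488072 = -0.24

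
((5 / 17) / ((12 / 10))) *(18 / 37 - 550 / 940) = -0.02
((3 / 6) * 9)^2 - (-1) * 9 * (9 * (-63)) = -20331 / 4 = -5082.75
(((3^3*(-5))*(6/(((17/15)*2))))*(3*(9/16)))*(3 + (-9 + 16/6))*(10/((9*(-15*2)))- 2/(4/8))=-1103625/136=-8114.89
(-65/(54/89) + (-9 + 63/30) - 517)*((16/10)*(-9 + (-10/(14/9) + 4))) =10904192/945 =11538.83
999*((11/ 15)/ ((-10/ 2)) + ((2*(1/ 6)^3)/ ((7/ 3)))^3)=-146.52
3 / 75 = 1 / 25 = 0.04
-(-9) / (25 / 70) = 126 / 5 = 25.20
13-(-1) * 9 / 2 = 17.50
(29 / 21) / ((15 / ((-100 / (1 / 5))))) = -2900 / 63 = -46.03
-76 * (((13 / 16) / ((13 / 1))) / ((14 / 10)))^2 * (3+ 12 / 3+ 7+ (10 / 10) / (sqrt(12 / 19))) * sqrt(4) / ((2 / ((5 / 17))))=-2375 / 3808 - 2375 * sqrt(57) / 319872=-0.68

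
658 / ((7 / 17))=1598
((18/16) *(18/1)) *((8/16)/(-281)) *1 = -81/2248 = -0.04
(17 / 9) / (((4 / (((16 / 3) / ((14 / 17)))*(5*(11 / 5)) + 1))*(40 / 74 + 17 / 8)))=1908386 / 149121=12.80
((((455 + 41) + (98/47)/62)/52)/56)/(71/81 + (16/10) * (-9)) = -292702005/23237727968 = -0.01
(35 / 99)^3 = 42875 / 970299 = 0.04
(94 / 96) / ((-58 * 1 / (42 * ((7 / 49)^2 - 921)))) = 265127 / 406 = 653.02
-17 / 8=-2.12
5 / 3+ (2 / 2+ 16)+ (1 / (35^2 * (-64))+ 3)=5095997 / 235200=21.67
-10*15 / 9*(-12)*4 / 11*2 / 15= 9.70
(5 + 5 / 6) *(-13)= -455 / 6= -75.83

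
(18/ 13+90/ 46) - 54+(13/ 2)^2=-8.41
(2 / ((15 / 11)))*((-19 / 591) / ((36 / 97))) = -20273 / 159570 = -0.13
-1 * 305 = -305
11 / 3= 3.67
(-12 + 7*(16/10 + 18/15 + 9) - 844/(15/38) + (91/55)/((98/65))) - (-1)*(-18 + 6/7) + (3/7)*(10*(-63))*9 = -1489481/330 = -4513.58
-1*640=-640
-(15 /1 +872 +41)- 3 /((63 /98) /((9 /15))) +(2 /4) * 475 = -6933 /10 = -693.30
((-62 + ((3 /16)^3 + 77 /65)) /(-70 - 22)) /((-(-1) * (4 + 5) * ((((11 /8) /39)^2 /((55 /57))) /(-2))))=-210466529 /1845888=-114.02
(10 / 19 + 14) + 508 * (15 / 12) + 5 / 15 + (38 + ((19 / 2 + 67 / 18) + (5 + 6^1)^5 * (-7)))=-192658162 / 171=-1126655.92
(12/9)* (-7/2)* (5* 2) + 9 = -113/3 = -37.67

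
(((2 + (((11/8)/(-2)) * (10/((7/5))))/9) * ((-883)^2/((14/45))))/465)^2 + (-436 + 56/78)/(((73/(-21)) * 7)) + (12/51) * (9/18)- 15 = 5269457651903369975357/85765605149952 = 61440220.04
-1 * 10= -10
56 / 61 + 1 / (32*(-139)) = 249027 / 271328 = 0.92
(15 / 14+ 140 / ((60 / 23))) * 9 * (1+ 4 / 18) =25289 / 42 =602.12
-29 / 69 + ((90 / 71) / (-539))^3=-1625321772255161 / 3867144786718521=-0.42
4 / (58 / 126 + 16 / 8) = 252 / 155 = 1.63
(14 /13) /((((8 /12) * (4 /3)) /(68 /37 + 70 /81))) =28343 /8658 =3.27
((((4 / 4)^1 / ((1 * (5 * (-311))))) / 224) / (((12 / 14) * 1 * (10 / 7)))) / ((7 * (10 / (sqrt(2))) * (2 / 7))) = -7 * sqrt(2) / 59712000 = -0.00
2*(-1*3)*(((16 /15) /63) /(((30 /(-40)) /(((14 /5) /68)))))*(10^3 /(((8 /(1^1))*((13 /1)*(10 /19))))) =608 /5967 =0.10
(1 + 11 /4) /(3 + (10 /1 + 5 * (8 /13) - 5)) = 65 /192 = 0.34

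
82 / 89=0.92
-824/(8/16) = -1648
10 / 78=5 / 39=0.13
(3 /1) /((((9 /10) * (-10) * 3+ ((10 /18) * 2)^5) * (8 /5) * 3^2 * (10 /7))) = -0.01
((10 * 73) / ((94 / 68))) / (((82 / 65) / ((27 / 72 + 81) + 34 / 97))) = 25578468175 / 747676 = 34210.63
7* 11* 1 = 77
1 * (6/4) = 3/2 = 1.50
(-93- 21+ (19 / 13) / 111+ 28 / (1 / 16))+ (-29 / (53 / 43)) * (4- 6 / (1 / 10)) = 126312569 / 76479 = 1651.60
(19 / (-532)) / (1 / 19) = -19 / 28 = -0.68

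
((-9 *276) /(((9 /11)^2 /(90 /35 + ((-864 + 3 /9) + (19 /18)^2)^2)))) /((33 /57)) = -2628056688944137 /551124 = -4768539727.80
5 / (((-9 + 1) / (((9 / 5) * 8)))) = -9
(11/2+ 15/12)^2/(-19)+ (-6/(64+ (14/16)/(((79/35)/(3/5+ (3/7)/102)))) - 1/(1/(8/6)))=-4814624131/1258801680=-3.82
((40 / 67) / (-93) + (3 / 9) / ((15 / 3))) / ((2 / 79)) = 148283 / 62310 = 2.38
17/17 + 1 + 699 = 701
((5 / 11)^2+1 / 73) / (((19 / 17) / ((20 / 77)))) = 94520 / 1846097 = 0.05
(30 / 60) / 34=1 / 68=0.01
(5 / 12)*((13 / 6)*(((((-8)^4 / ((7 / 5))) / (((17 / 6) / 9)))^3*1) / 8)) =152637768990720000 / 1685159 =90577665959.54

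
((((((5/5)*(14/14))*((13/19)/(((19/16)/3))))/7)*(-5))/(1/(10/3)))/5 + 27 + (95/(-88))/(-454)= 2643024913/100958704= 26.18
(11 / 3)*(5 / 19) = 55 / 57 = 0.96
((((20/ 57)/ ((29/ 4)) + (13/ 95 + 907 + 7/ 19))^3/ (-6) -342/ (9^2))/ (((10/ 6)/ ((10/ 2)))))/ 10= -422032140055724364991/ 11291680192500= -37375495.31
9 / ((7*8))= 9 / 56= 0.16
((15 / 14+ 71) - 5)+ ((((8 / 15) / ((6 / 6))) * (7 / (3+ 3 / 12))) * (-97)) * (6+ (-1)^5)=-267571 / 546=-490.06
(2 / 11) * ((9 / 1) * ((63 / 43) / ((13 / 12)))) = 13608 / 6149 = 2.21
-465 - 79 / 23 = -10774 / 23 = -468.43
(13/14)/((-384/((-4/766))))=13/1029504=0.00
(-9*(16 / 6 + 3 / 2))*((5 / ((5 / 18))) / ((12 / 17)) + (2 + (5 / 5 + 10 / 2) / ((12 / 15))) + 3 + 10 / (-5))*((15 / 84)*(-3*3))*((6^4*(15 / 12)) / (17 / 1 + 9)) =12301875 / 91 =135185.44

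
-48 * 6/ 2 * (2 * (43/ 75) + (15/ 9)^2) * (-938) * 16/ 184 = 26504128/ 575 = 46094.14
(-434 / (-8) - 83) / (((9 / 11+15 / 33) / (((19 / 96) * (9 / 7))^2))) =-4109985 / 2809856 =-1.46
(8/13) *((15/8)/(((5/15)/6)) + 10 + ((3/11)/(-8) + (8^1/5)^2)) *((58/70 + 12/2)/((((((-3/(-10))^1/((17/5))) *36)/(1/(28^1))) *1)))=413641841/189189000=2.19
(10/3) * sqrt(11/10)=sqrt(110)/3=3.50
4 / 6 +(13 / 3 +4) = 9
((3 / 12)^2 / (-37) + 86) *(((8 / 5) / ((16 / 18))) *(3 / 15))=458199 / 14800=30.96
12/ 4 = 3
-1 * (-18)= 18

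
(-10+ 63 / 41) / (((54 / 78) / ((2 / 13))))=-694 / 369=-1.88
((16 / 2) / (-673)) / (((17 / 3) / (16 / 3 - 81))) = 1816 / 11441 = 0.16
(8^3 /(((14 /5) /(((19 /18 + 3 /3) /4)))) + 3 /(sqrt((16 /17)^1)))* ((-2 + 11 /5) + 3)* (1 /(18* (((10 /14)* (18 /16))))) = 112* sqrt(17) /675 + 75776 /3645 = 21.47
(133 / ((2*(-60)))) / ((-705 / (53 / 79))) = 0.00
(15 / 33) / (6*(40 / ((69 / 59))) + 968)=115 / 296824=0.00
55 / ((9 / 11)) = 605 / 9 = 67.22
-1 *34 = -34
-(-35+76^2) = -5741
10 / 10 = 1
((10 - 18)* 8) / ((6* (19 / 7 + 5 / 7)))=-28 / 9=-3.11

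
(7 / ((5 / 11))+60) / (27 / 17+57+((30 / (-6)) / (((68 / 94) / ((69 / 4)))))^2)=6972992 / 1320049365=0.01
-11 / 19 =-0.58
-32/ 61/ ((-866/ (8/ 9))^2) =-512/ 926383149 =-0.00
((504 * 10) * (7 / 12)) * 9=26460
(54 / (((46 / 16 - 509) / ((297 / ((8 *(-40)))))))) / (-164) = -8019 / 13280720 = -0.00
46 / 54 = 23 / 27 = 0.85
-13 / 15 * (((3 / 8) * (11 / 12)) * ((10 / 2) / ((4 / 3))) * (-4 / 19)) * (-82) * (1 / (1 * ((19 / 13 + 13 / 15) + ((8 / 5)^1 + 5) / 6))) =-1143285 / 203224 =-5.63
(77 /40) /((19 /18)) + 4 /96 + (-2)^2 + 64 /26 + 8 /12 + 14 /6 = 335729 /29640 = 11.33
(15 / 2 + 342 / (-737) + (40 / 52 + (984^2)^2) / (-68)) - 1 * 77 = -2245594028596480 / 162877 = -13787054210.21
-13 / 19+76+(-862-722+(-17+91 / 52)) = -115819 / 76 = -1523.93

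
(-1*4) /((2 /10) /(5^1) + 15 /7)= -350 /191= -1.83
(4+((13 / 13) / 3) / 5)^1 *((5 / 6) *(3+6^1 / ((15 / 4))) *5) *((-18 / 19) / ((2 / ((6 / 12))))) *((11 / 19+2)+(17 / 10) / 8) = -5952929 / 115520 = -51.53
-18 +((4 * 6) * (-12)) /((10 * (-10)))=-378 /25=-15.12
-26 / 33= -0.79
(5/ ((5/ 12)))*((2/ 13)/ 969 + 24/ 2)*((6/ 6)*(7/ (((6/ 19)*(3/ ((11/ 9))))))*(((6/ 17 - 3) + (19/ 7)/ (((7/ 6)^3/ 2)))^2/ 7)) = 40715960761652/ 368192075069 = 110.58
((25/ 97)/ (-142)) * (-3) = 75/ 13774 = 0.01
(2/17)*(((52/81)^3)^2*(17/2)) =19770609664/282429536481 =0.07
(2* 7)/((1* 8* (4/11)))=77/16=4.81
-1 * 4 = -4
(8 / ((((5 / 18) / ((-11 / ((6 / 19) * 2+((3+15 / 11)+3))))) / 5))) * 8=-882816 / 557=-1584.95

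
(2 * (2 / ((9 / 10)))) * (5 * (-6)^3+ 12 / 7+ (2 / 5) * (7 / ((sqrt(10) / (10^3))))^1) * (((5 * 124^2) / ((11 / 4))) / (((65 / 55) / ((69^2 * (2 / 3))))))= -32743843942400 / 91+ 3643988992000 * sqrt(10) / 39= -64353102359.31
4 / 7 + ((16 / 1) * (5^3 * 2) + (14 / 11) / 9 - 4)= 2769722 / 693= 3996.71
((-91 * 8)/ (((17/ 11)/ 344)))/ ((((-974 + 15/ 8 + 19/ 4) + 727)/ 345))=2534371840/ 10897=232575.19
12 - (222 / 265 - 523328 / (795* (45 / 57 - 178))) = 782 / 105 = 7.45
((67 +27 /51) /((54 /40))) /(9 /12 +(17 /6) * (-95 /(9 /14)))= -91840 /767363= -0.12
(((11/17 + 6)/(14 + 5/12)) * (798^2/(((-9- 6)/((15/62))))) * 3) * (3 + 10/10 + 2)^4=-1678656099456/91171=-18412171.63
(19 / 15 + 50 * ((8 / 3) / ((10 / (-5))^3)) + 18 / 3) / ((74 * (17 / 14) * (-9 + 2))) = 47 / 3145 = 0.01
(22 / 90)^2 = 121 / 2025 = 0.06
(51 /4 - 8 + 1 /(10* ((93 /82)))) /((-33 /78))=-116987 /10230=-11.44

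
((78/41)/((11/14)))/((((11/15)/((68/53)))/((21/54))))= 433160/262933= 1.65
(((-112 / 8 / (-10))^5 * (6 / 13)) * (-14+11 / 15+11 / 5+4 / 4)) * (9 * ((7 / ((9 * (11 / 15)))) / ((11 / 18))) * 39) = -5755859676 / 378125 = -15222.11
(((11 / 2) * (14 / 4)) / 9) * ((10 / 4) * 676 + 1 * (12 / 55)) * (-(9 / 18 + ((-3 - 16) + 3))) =10086377 / 180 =56035.43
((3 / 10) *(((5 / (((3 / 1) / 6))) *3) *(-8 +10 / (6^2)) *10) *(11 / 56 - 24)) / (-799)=-926435 / 44744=-20.71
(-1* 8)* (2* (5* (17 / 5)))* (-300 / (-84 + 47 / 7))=-571200 / 541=-1055.82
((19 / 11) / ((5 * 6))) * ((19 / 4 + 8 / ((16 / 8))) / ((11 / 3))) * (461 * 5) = 306565 / 968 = 316.70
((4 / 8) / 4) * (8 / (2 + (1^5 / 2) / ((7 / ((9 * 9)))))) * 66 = 924 / 109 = 8.48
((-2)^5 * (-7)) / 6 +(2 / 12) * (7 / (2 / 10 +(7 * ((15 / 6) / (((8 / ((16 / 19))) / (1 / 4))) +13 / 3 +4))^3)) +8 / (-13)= 17247016249673144 / 469716151241103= 36.72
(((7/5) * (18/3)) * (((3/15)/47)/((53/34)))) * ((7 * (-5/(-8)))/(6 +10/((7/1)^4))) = 352947/21123680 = 0.02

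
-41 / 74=-0.55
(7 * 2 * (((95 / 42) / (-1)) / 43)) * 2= -190 / 129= -1.47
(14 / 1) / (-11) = -14 / 11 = -1.27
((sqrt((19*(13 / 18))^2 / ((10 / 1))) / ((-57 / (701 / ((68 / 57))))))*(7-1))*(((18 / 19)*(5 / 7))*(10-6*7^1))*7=218712*sqrt(10) / 17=40684.00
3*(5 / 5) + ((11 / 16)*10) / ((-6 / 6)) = -31 / 8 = -3.88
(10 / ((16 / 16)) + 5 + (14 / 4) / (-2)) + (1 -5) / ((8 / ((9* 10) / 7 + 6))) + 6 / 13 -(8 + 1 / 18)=-12359 / 3276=-3.77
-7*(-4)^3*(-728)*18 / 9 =-652288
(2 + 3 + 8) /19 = 13 /19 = 0.68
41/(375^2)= 41/140625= 0.00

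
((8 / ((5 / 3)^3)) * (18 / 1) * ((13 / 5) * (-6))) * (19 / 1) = -5762016 / 625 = -9219.23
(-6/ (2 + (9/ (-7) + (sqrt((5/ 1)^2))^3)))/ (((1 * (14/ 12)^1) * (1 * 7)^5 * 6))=-3/ 7395080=-0.00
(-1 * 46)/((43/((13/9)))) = -598/387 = -1.55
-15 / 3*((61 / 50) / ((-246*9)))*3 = 61 / 7380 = 0.01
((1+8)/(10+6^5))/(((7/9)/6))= 243/27251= 0.01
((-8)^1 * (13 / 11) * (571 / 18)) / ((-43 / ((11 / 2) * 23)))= 341458 / 387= 882.32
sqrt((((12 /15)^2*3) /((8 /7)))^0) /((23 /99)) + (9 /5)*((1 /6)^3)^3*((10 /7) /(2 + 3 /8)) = 921479351 /214081056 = 4.30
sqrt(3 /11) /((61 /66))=0.57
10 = 10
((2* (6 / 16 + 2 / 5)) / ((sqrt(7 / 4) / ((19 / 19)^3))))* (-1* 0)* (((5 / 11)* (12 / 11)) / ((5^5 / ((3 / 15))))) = 0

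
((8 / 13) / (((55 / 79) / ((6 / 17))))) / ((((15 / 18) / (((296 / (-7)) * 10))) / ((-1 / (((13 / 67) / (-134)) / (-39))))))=362779001856 / 85085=4263724.53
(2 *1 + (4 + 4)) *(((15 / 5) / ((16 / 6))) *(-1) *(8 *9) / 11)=-73.64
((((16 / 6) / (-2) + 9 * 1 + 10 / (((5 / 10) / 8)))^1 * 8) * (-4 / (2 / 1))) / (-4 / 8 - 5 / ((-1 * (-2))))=8048 / 9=894.22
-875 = -875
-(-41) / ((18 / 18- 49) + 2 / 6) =-123 / 143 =-0.86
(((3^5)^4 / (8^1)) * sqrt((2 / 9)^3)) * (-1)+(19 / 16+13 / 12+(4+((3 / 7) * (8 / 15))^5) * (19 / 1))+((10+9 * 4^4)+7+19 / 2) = 6072661593791 / 2521050000 - 129140163 * sqrt(2) / 4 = -45655533.71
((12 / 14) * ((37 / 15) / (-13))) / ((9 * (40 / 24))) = -74 / 6825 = -0.01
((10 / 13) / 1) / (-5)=-2 / 13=-0.15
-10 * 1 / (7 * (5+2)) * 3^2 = -1.84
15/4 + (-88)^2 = 30991/4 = 7747.75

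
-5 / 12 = -0.42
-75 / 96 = -25 / 32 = -0.78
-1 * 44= -44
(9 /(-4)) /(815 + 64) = -3 /1172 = -0.00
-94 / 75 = -1.25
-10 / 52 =-5 / 26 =-0.19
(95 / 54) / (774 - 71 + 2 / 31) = 589 / 235386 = 0.00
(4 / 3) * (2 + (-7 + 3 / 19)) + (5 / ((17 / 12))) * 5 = 10844 / 969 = 11.19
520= 520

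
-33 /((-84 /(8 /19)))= 22 /133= 0.17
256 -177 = 79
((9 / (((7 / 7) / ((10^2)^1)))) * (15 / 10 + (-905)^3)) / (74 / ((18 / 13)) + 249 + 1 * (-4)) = -3001931375175 / 1343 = -2235243019.49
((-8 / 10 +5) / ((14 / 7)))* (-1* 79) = -1659 / 10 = -165.90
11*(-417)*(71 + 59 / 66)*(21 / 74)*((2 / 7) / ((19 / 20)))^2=-791466000 / 93499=-8464.97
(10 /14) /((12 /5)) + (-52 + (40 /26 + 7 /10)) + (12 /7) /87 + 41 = -1337057 /158340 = -8.44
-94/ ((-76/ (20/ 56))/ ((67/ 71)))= 0.42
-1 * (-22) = 22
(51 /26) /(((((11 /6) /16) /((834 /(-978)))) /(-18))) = 262.77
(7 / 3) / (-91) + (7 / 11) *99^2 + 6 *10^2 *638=15172442 / 39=389036.97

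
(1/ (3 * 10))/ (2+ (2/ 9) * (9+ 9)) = 1/ 180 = 0.01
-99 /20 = -4.95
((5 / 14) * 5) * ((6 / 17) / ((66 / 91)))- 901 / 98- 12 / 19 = -8.96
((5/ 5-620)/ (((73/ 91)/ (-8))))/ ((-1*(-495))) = 450632/ 36135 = 12.47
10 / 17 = 0.59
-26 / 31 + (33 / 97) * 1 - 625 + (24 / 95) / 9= -536025034 / 856995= -625.47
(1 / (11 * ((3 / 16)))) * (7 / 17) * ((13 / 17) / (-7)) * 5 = -1040 / 9537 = -0.11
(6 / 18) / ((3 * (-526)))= -1 / 4734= -0.00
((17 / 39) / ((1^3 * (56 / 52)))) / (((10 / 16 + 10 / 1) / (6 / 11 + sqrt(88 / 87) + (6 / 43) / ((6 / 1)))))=1076 / 49665 + 8 * sqrt(1914) / 9135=0.06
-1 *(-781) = 781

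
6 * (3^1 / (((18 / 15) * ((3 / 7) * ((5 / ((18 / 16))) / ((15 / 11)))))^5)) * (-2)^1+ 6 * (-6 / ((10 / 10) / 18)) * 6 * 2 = -328406336143569 / 42218553344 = -7778.72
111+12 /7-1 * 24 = 88.71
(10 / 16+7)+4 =93 / 8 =11.62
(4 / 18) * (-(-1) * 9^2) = 18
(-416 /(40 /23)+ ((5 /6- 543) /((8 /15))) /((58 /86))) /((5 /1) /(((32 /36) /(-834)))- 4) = 4051919 /10892980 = 0.37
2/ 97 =0.02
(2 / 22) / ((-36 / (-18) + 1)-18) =-1 / 165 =-0.01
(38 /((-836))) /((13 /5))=-0.02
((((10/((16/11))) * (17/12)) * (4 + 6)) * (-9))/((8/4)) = -14025/32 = -438.28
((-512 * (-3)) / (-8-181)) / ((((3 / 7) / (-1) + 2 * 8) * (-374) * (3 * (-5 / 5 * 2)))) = -128 / 550341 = -0.00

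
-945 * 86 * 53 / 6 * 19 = -13639815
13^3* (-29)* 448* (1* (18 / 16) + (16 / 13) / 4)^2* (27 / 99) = -175765317 / 11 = -15978665.18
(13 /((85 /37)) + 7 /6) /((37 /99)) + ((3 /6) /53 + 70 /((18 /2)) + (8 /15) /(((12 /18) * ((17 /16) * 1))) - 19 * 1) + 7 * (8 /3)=39708794 /1500165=26.47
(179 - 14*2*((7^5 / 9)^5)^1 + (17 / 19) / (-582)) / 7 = -138409010098278450522647561 / 1523582298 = -90844459324558554.65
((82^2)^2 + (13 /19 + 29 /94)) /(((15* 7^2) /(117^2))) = 368457450221367 /437570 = 842053729.05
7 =7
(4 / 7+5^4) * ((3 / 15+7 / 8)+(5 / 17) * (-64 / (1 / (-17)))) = 56239497 / 280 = 200855.35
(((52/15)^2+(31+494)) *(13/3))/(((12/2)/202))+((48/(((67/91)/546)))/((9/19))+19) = 20827592984/135675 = 153510.91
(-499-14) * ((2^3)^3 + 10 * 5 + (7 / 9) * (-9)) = -284715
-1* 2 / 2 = -1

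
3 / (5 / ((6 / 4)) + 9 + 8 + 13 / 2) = 18 / 161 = 0.11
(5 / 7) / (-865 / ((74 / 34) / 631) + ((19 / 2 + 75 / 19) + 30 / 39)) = -91390 / 32084461633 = -0.00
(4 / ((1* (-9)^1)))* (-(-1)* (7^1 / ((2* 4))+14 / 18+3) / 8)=-335 / 1296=-0.26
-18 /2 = -9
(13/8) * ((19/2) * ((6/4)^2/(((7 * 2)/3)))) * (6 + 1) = 6669/128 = 52.10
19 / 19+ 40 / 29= 2.38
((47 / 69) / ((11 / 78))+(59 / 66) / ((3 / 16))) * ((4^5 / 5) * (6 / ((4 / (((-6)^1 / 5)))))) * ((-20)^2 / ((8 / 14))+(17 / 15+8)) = -21640005632 / 8625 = -2508986.16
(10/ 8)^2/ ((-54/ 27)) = -25/ 32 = -0.78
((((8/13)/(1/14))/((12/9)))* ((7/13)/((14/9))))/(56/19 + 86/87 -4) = -312417/8957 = -34.88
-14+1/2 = -13.50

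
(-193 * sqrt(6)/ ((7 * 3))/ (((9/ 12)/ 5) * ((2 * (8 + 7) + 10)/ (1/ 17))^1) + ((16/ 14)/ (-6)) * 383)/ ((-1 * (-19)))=-1532/ 399 - 193 * sqrt(6)/ 40698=-3.85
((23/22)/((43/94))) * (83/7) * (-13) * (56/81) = -9331192/38313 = -243.55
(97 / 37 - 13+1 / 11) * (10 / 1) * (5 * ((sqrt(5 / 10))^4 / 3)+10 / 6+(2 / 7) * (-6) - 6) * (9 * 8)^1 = 10802460 / 259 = 41708.34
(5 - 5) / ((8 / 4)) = 0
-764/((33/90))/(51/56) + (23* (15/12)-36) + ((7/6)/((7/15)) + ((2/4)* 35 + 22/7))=-11896305/5236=-2272.02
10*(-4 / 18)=-2.22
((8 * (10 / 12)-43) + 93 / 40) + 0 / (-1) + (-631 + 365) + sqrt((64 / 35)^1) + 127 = -20761 / 120 + 8 * sqrt(35) / 35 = -171.66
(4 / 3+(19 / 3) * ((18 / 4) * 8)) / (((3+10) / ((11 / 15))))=7568 / 585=12.94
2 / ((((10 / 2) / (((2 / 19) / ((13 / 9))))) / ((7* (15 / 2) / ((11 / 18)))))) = 6804 / 2717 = 2.50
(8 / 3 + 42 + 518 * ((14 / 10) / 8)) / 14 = 8119 / 840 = 9.67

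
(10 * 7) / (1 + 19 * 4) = 10 / 11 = 0.91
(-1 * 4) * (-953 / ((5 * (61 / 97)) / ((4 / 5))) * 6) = 8874336 / 1525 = 5819.24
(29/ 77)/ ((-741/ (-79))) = 2291/ 57057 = 0.04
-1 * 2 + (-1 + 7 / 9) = -20 / 9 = -2.22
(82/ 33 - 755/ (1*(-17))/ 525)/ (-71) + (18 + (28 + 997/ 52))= 1573976871/ 24164140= 65.14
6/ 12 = 1/ 2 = 0.50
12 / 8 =3 / 2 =1.50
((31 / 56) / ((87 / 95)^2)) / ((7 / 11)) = 3077525 / 2967048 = 1.04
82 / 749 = 0.11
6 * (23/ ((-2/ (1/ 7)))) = -69/ 7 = -9.86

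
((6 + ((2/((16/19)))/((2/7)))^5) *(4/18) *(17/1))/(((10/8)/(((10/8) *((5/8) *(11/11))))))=3537877424665/37748736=93721.75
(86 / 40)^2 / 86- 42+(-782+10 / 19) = -12515983 / 15200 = -823.42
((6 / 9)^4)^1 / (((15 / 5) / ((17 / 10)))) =136 / 1215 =0.11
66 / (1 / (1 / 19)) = 66 / 19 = 3.47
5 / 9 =0.56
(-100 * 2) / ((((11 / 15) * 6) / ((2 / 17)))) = -1000 / 187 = -5.35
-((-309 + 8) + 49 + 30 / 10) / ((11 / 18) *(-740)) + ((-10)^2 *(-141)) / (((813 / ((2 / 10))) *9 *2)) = -7378699 / 9926730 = -0.74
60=60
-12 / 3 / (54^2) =-1 / 729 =-0.00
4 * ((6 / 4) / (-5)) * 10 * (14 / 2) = -84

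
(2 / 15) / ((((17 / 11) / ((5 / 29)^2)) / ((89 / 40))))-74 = -12694757 / 171564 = -73.99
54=54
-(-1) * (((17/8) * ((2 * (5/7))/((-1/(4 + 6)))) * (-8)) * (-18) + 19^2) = -28073/7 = -4010.43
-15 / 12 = -1.25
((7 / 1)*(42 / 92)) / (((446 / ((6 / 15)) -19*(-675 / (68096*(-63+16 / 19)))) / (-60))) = -3733244928 / 21709479821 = -0.17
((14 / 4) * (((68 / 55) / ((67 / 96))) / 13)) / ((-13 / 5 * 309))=-7616 / 12828959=-0.00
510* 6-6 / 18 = 9179 / 3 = 3059.67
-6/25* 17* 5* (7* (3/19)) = -2142/95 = -22.55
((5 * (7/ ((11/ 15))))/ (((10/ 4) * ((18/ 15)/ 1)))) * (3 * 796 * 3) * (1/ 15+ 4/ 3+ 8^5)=41082996780/ 11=3734817889.09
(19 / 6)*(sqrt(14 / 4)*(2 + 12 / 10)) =76*sqrt(14) / 15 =18.96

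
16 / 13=1.23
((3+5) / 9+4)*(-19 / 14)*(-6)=39.81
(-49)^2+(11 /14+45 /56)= 134545 /56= 2402.59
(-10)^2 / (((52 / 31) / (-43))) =-33325 / 13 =-2563.46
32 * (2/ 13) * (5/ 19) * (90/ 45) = 640/ 247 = 2.59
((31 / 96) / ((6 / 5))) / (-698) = -155 / 402048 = -0.00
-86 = -86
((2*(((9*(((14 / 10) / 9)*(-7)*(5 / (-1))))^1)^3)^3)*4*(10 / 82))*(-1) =-1588696193083364.88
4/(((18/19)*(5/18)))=76/5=15.20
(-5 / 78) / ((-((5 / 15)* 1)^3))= 45 / 26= 1.73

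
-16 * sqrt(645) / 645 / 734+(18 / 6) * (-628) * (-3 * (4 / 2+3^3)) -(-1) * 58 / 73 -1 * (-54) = 11969284 / 73 -8 * sqrt(645) / 236715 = 163962.79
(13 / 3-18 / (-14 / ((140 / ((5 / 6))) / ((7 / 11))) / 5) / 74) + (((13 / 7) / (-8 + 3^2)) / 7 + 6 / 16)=1214333 / 43512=27.91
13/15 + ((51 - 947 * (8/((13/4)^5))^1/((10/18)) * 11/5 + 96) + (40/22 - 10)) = 17442994312/306316725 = 56.94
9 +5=14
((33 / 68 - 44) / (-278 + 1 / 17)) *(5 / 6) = 2959 / 22680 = 0.13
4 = 4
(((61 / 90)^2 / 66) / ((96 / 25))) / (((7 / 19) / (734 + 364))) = 4312639 / 798336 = 5.40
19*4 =76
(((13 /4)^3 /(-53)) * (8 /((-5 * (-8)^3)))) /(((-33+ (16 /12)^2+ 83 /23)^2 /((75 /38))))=-1412088795 /269527978737664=-0.00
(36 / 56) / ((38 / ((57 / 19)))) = 0.05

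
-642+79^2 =5599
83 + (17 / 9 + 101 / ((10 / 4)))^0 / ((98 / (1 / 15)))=122011 / 1470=83.00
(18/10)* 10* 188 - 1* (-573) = 3957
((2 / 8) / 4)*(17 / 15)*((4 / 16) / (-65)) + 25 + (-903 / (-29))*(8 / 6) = 120369107 / 1809600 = 66.52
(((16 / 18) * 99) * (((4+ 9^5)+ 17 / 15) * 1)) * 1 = 77951456 / 15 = 5196763.73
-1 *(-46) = 46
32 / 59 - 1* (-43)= 2569 / 59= 43.54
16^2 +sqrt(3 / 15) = sqrt(5) / 5 +256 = 256.45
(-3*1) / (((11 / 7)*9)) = -7 / 33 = -0.21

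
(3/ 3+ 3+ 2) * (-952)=-5712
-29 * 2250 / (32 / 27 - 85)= 1761750 / 2263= 778.50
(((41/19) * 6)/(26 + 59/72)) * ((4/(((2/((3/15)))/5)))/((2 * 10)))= 8856/183445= 0.05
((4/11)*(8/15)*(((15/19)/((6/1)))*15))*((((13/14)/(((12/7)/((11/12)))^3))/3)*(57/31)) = 385385/11570688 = 0.03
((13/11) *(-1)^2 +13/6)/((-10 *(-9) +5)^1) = 221/6270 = 0.04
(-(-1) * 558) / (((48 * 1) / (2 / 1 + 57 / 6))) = 2139 / 16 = 133.69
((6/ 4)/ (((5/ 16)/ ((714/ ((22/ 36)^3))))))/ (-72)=-1388016/ 6655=-208.57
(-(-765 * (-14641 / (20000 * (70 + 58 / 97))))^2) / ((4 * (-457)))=0.03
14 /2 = 7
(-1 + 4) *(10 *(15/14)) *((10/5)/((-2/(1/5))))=-6.43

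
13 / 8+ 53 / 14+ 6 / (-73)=21783 / 4088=5.33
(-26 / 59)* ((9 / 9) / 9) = -0.05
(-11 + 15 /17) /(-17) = 172 /289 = 0.60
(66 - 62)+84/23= 176/23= 7.65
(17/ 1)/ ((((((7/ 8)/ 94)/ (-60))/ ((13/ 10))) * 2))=-498576/ 7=-71225.14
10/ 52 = 5/ 26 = 0.19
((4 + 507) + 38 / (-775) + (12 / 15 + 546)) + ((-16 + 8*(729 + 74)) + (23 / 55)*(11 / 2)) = 11575479 / 1550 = 7468.05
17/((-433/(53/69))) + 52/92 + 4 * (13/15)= 199266/49795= 4.00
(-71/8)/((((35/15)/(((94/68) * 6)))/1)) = -30033/952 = -31.55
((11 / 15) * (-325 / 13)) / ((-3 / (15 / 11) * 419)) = 25 / 1257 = 0.02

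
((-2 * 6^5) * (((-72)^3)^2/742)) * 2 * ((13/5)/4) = -7041490329010176/1855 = -3795951659843.76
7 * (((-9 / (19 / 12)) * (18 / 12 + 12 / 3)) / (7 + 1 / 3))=-567 / 19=-29.84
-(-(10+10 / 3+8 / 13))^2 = -295936 / 1521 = -194.57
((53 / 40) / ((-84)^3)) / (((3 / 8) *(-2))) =53 / 17781120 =0.00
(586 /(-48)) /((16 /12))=-293 /32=-9.16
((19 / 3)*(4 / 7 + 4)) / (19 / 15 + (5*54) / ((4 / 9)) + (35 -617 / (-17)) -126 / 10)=20672 / 476567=0.04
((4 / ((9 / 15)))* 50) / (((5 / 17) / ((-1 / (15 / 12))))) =-2720 / 3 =-906.67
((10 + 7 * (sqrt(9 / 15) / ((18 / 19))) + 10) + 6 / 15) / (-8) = -51 / 20-133 * sqrt(15) / 720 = -3.27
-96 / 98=-48 / 49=-0.98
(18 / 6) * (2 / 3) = 2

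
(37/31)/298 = 37/9238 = 0.00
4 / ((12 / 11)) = 11 / 3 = 3.67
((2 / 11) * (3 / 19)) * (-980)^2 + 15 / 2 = 11527935 / 418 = 27578.79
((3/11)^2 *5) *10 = 450/121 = 3.72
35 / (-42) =-5 / 6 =-0.83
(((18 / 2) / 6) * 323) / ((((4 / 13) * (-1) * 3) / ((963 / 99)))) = -449293 / 88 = -5105.60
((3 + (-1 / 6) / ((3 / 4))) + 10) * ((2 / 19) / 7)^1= 230 / 1197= 0.19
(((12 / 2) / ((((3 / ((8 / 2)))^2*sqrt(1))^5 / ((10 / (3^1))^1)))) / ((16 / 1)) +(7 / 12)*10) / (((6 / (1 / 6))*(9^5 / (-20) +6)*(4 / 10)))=-0.00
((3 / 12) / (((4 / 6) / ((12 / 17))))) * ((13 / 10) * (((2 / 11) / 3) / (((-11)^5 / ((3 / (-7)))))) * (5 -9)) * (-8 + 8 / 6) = 312 / 210815759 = 0.00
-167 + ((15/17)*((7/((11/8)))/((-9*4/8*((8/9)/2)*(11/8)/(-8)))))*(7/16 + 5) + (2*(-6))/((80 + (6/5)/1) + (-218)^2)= -7829449459/81603247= -95.95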